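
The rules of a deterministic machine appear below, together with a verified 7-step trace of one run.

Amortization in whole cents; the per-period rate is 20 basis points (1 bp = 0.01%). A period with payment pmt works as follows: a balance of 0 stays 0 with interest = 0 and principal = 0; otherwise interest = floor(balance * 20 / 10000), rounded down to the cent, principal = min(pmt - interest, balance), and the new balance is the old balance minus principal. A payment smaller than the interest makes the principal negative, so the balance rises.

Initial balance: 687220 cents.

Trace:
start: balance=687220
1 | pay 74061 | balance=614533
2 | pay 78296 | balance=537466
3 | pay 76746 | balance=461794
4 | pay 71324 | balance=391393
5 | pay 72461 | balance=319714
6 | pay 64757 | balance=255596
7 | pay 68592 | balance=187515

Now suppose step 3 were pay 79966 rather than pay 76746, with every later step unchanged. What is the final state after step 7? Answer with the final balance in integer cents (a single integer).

(re-executing from step 3 with the substitution; state before step 3: balance=537466)
3 | pay 79966 | balance=458574
4 | pay 71324 | balance=388167
5 | pay 72461 | balance=316482
6 | pay 64757 | balance=252357
7 | pay 68592 | balance=184269

184269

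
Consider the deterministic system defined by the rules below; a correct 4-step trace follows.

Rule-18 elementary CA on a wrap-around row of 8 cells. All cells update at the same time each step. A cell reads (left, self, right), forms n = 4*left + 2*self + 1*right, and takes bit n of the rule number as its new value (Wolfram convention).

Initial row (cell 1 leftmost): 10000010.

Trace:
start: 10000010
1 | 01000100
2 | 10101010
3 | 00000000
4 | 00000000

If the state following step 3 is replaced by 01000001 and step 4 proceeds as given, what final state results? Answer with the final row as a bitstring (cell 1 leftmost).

state after step 3 := 01000001
4 | 00100010

00100010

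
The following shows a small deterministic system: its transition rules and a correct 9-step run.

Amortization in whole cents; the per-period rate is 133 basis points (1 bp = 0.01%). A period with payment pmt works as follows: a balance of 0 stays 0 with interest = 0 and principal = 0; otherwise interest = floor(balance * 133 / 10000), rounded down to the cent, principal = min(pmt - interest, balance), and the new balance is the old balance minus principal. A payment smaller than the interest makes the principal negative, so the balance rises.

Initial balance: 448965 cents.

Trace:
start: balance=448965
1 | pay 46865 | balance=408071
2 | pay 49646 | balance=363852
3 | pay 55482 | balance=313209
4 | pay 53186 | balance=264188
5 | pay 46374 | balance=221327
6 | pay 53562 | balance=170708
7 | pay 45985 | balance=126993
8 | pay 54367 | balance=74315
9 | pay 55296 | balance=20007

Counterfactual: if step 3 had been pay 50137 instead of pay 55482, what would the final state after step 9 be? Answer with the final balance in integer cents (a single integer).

25792

(re-executing from step 3 with the substitution; state before step 3: balance=363852)
3 | pay 50137 | balance=318554
4 | pay 53186 | balance=269604
5 | pay 46374 | balance=226815
6 | pay 53562 | balance=176269
7 | pay 45985 | balance=132628
8 | pay 54367 | balance=80024
9 | pay 55296 | balance=25792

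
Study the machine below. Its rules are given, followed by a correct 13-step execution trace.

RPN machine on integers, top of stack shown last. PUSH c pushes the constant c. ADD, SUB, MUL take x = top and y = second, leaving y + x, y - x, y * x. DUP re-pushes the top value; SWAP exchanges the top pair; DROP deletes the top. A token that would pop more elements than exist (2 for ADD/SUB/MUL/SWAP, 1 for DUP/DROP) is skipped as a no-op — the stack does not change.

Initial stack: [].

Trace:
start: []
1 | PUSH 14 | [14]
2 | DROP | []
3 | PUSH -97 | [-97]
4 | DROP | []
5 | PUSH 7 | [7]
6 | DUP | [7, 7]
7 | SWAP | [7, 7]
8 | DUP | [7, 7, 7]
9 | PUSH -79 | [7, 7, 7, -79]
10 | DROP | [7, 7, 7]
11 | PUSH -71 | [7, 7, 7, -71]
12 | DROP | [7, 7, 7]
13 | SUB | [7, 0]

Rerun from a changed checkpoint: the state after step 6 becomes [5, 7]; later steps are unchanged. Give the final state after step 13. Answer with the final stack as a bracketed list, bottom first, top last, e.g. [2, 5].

state after step 6 := [5, 7]
7 | SWAP | [7, 5]
8 | DUP | [7, 5, 5]
9 | PUSH -79 | [7, 5, 5, -79]
10 | DROP | [7, 5, 5]
11 | PUSH -71 | [7, 5, 5, -71]
12 | DROP | [7, 5, 5]
13 | SUB | [7, 0]

[7, 0]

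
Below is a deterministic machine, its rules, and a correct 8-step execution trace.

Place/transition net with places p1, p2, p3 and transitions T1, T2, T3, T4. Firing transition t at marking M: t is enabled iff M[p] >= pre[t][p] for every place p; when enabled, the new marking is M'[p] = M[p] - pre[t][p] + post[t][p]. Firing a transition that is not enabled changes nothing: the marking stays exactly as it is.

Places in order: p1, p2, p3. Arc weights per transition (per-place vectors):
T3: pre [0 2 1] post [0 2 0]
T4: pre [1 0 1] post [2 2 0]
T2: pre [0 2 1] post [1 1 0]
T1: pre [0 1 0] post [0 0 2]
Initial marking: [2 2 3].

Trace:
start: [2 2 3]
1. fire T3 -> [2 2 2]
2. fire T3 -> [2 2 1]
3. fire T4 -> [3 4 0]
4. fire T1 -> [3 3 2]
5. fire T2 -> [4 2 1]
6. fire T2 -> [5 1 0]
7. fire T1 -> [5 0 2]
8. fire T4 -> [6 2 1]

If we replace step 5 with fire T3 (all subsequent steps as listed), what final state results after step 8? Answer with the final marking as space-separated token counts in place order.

(re-executing from step 5 with the substitution; state before step 5: [3 3 2])
5. fire T3 -> [3 3 1]
6. fire T2 -> [4 2 0]
7. fire T1 -> [4 1 2]
8. fire T4 -> [5 3 1]

5 3 1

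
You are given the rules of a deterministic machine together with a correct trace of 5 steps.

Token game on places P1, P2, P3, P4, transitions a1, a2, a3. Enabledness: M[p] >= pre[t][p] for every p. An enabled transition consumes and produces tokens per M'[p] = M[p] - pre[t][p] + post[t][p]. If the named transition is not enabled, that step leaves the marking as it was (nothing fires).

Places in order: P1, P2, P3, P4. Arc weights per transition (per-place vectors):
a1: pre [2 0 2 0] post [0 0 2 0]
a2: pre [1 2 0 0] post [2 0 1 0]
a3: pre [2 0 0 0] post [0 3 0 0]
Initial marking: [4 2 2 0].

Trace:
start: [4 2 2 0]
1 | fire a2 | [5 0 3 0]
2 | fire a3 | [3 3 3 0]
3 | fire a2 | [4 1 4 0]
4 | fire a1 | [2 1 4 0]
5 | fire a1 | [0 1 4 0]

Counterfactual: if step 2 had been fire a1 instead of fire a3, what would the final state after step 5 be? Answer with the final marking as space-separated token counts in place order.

1 0 3 0

(re-executing from step 2 with the substitution; state before step 2: [5 0 3 0])
2 | fire a1 | [3 0 3 0]
3 | fire a2 | [3 0 3 0]
4 | fire a1 | [1 0 3 0]
5 | fire a1 | [1 0 3 0]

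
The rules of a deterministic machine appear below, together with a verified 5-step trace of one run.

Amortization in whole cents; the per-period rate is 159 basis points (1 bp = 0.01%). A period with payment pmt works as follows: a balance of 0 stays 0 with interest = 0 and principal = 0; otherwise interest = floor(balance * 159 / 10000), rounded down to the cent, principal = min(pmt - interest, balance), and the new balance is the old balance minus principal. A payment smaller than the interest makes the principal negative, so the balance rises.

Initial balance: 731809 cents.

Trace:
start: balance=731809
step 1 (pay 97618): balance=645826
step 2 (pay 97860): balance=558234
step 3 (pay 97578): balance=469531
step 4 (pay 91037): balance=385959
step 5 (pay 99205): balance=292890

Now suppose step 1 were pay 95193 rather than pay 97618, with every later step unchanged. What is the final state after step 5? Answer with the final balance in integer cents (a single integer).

(re-executing from step 1 with the substitution; state before step 1: balance=731809)
step 1 (pay 95193): balance=648251
step 2 (pay 97860): balance=560698
step 3 (pay 97578): balance=472035
step 4 (pay 91037): balance=388503
step 5 (pay 99205): balance=295475

295475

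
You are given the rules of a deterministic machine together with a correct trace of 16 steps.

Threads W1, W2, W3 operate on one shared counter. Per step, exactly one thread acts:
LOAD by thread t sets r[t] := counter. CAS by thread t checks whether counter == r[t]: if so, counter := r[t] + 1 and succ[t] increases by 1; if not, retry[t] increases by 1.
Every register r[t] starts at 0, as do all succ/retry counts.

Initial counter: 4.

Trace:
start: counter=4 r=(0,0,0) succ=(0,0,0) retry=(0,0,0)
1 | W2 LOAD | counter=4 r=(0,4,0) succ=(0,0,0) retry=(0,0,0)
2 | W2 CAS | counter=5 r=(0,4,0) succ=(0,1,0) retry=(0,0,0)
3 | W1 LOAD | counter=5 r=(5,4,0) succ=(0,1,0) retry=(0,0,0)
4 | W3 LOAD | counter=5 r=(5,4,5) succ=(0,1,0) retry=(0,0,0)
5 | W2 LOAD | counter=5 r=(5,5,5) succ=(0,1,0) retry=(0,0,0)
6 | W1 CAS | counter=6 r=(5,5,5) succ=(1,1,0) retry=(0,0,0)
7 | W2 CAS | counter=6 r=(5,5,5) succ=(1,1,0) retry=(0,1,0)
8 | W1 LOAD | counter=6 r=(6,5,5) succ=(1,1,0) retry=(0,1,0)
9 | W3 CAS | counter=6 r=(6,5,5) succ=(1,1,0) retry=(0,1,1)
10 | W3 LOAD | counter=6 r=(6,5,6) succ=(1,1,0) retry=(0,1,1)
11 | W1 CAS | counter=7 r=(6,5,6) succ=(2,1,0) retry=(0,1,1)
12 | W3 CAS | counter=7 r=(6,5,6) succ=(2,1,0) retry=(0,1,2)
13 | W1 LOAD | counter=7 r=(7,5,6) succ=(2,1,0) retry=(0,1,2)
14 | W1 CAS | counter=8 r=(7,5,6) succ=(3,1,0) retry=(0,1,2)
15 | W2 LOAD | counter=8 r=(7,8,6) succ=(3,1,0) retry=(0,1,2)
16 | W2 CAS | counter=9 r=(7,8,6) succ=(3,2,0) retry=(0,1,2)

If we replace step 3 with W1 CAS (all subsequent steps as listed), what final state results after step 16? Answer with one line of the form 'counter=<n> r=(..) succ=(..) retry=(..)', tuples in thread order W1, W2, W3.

counter=9 r=(7,8,6) succ=(2,3,0) retry=(2,0,2)

(re-executing from step 3 with the substitution; state before step 3: counter=5 r=(0,4,0) succ=(0,1,0) retry=(0,0,0))
3 | W1 CAS | counter=5 r=(0,4,0) succ=(0,1,0) retry=(1,0,0)
4 | W3 LOAD | counter=5 r=(0,4,5) succ=(0,1,0) retry=(1,0,0)
5 | W2 LOAD | counter=5 r=(0,5,5) succ=(0,1,0) retry=(1,0,0)
6 | W1 CAS | counter=5 r=(0,5,5) succ=(0,1,0) retry=(2,0,0)
7 | W2 CAS | counter=6 r=(0,5,5) succ=(0,2,0) retry=(2,0,0)
8 | W1 LOAD | counter=6 r=(6,5,5) succ=(0,2,0) retry=(2,0,0)
9 | W3 CAS | counter=6 r=(6,5,5) succ=(0,2,0) retry=(2,0,1)
10 | W3 LOAD | counter=6 r=(6,5,6) succ=(0,2,0) retry=(2,0,1)
11 | W1 CAS | counter=7 r=(6,5,6) succ=(1,2,0) retry=(2,0,1)
12 | W3 CAS | counter=7 r=(6,5,6) succ=(1,2,0) retry=(2,0,2)
13 | W1 LOAD | counter=7 r=(7,5,6) succ=(1,2,0) retry=(2,0,2)
14 | W1 CAS | counter=8 r=(7,5,6) succ=(2,2,0) retry=(2,0,2)
15 | W2 LOAD | counter=8 r=(7,8,6) succ=(2,2,0) retry=(2,0,2)
16 | W2 CAS | counter=9 r=(7,8,6) succ=(2,3,0) retry=(2,0,2)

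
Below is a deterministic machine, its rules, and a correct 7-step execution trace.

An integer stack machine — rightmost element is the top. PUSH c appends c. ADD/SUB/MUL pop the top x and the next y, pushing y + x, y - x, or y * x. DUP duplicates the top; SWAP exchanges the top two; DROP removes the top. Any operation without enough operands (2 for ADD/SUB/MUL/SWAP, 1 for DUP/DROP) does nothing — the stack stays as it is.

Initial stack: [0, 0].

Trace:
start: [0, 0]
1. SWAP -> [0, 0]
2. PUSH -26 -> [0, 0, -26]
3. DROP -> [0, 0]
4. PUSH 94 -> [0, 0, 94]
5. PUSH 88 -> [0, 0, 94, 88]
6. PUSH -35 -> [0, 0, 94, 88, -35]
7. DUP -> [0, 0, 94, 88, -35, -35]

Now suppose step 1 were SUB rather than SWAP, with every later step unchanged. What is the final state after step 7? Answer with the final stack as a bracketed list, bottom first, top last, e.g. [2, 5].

[0, 94, 88, -35, -35]

(re-executing from step 1 with the substitution; state before step 1: [0, 0])
1. SUB -> [0]
2. PUSH -26 -> [0, -26]
3. DROP -> [0]
4. PUSH 94 -> [0, 94]
5. PUSH 88 -> [0, 94, 88]
6. PUSH -35 -> [0, 94, 88, -35]
7. DUP -> [0, 94, 88, -35, -35]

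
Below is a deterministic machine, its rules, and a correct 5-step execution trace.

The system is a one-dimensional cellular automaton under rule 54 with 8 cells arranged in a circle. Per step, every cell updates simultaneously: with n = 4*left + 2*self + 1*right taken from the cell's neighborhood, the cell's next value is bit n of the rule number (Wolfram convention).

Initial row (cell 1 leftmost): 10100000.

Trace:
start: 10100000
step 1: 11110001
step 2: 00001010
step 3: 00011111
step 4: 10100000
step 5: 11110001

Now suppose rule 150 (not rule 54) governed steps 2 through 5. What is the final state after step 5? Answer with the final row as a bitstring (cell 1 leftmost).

(re-executing steps 2..5 under rule 150; state before step 2: 11110001)
step 2: 11101010
step 3: 01001010
step 4: 11111011
step 5: 11110001

11110001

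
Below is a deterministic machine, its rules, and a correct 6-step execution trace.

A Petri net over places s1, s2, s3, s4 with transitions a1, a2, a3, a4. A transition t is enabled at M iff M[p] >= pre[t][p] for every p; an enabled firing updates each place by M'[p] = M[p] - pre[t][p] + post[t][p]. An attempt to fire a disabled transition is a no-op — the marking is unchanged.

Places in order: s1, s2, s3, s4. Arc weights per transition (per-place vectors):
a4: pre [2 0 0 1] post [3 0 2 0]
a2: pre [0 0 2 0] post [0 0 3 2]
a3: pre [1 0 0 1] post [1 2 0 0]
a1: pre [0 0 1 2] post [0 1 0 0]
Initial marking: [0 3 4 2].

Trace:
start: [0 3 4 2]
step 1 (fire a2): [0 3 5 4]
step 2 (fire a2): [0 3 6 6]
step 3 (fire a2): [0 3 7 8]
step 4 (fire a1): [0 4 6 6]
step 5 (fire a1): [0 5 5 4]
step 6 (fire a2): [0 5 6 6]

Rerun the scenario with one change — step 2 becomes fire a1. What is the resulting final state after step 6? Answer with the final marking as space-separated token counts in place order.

0 6 4 2

(re-executing from step 2 with the substitution; state before step 2: [0 3 5 4])
step 2 (fire a1): [0 4 4 2]
step 3 (fire a2): [0 4 5 4]
step 4 (fire a1): [0 5 4 2]
step 5 (fire a1): [0 6 3 0]
step 6 (fire a2): [0 6 4 2]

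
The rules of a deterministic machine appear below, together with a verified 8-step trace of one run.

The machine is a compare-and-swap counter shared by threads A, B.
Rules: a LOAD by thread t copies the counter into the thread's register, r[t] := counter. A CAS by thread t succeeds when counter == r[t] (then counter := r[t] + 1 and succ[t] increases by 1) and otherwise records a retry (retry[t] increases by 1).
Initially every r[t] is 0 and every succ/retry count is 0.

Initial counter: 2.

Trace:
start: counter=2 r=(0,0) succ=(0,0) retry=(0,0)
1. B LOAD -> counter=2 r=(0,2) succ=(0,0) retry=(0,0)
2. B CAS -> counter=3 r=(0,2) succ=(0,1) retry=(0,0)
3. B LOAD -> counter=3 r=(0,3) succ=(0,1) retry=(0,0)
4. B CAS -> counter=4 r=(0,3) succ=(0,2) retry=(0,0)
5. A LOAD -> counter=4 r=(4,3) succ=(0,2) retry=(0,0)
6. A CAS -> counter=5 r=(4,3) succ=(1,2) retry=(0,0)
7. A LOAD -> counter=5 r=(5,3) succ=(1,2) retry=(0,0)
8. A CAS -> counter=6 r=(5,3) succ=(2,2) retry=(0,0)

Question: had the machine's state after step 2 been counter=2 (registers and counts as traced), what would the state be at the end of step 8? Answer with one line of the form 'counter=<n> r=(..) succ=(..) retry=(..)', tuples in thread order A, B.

state after step 2 := counter=2 r=(0,2) succ=(0,1) retry=(0,0)
3. B LOAD -> counter=2 r=(0,2) succ=(0,1) retry=(0,0)
4. B CAS -> counter=3 r=(0,2) succ=(0,2) retry=(0,0)
5. A LOAD -> counter=3 r=(3,2) succ=(0,2) retry=(0,0)
6. A CAS -> counter=4 r=(3,2) succ=(1,2) retry=(0,0)
7. A LOAD -> counter=4 r=(4,2) succ=(1,2) retry=(0,0)
8. A CAS -> counter=5 r=(4,2) succ=(2,2) retry=(0,0)

counter=5 r=(4,2) succ=(2,2) retry=(0,0)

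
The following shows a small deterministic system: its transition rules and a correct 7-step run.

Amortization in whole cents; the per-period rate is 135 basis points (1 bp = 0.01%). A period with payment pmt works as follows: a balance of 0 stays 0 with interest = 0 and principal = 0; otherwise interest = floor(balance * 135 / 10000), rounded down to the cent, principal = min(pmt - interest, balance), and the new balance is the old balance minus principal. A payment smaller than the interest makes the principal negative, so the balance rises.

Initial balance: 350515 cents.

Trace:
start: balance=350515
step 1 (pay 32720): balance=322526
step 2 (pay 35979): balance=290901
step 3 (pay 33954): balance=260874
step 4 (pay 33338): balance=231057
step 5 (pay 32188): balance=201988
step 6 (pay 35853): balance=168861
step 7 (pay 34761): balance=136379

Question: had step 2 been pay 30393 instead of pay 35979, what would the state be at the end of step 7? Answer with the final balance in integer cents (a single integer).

142353

(re-executing from step 2 with the substitution; state before step 2: balance=322526)
step 2 (pay 30393): balance=296487
step 3 (pay 33954): balance=266535
step 4 (pay 33338): balance=236795
step 5 (pay 32188): balance=207803
step 6 (pay 35853): balance=174755
step 7 (pay 34761): balance=142353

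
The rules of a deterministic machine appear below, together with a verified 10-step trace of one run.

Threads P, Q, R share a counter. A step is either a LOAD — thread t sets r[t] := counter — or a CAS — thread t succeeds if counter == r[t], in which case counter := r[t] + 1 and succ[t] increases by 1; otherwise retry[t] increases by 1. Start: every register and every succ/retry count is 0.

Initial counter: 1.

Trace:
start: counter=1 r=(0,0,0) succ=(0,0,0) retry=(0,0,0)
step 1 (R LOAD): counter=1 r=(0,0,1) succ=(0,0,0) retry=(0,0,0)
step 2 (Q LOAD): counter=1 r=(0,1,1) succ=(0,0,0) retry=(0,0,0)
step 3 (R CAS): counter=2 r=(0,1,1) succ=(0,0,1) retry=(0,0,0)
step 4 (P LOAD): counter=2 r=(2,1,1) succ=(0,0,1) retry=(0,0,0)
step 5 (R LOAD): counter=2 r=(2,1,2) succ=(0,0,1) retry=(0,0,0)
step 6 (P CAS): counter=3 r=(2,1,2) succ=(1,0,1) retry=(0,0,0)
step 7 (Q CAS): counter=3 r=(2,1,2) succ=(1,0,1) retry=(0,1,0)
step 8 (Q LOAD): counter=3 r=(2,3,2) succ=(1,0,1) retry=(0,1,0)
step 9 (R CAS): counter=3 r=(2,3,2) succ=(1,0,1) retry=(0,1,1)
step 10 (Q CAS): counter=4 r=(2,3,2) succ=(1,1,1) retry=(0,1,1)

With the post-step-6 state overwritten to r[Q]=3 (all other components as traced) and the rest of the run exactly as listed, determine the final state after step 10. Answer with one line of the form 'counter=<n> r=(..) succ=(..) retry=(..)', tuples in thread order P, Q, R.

counter=5 r=(2,4,2) succ=(1,2,1) retry=(0,0,1)

state after step 6 := counter=3 r=(2,3,2) succ=(1,0,1) retry=(0,0,0)
step 7 (Q CAS): counter=4 r=(2,3,2) succ=(1,1,1) retry=(0,0,0)
step 8 (Q LOAD): counter=4 r=(2,4,2) succ=(1,1,1) retry=(0,0,0)
step 9 (R CAS): counter=4 r=(2,4,2) succ=(1,1,1) retry=(0,0,1)
step 10 (Q CAS): counter=5 r=(2,4,2) succ=(1,2,1) retry=(0,0,1)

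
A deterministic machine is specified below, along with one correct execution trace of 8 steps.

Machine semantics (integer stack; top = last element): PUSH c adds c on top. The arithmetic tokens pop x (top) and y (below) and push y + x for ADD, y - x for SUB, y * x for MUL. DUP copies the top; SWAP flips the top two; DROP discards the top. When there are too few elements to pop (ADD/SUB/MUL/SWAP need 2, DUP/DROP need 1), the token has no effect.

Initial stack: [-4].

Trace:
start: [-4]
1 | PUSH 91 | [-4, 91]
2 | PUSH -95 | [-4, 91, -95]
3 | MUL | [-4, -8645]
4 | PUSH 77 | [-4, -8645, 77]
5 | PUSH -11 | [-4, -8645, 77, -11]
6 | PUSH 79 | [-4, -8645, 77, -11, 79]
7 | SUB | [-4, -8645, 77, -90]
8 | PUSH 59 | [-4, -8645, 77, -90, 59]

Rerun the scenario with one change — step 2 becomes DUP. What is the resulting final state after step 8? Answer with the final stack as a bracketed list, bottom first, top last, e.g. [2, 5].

(re-executing from step 2 with the substitution; state before step 2: [-4, 91])
2 | DUP | [-4, 91, 91]
3 | MUL | [-4, 8281]
4 | PUSH 77 | [-4, 8281, 77]
5 | PUSH -11 | [-4, 8281, 77, -11]
6 | PUSH 79 | [-4, 8281, 77, -11, 79]
7 | SUB | [-4, 8281, 77, -90]
8 | PUSH 59 | [-4, 8281, 77, -90, 59]

[-4, 8281, 77, -90, 59]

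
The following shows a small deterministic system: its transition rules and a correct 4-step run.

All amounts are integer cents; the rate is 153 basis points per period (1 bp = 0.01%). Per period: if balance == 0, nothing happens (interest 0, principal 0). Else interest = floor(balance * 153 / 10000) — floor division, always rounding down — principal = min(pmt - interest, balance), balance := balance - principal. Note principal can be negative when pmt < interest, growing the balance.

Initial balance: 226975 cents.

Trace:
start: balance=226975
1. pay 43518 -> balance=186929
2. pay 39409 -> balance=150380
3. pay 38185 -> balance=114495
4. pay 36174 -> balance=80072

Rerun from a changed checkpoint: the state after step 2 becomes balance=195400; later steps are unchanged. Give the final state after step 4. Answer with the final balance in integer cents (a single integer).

126481

state after step 2 := balance=195400
3. pay 38185 -> balance=160204
4. pay 36174 -> balance=126481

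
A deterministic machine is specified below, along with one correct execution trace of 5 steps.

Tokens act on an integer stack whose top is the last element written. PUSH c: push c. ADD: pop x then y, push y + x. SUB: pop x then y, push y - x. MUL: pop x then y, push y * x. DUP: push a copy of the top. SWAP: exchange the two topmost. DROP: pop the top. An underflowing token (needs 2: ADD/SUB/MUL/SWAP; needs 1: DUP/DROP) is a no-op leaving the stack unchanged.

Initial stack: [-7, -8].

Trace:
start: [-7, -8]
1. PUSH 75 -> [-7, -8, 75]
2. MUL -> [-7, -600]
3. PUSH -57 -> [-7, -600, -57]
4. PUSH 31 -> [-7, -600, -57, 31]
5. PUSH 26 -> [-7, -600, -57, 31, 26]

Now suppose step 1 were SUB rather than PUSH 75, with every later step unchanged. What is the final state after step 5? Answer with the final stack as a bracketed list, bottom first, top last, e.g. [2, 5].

[1, -57, 31, 26]

(re-executing from step 1 with the substitution; state before step 1: [-7, -8])
1. SUB -> [1]
2. MUL -> [1]
3. PUSH -57 -> [1, -57]
4. PUSH 31 -> [1, -57, 31]
5. PUSH 26 -> [1, -57, 31, 26]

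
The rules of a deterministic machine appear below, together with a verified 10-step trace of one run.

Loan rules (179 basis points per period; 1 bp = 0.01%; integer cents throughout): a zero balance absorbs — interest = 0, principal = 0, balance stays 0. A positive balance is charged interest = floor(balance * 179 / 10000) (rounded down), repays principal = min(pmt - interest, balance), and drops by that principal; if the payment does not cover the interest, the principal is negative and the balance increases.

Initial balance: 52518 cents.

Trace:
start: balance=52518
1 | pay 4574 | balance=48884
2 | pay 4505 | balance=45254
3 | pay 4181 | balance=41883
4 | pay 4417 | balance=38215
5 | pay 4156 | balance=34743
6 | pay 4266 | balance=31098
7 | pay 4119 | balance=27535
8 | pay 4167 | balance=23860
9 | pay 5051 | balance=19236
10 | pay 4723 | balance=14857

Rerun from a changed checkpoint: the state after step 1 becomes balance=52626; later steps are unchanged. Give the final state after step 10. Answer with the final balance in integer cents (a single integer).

state after step 1 := balance=52626
2 | pay 4505 | balance=49063
3 | pay 4181 | balance=45760
4 | pay 4417 | balance=42162
5 | pay 4156 | balance=38760
6 | pay 4266 | balance=35187
7 | pay 4119 | balance=31697
8 | pay 4167 | balance=28097
9 | pay 5051 | balance=23548
10 | pay 4723 | balance=19246

19246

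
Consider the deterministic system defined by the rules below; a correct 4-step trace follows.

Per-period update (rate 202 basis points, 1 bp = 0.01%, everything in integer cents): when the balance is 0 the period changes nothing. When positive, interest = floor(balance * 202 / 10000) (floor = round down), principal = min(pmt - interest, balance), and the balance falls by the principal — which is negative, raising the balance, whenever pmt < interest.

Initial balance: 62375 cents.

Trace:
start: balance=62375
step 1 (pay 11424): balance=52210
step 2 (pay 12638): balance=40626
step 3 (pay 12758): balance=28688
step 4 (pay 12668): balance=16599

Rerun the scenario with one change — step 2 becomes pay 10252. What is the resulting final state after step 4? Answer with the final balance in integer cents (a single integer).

19082

(re-executing from step 2 with the substitution; state before step 2: balance=52210)
step 2 (pay 10252): balance=43012
step 3 (pay 12758): balance=31122
step 4 (pay 12668): balance=19082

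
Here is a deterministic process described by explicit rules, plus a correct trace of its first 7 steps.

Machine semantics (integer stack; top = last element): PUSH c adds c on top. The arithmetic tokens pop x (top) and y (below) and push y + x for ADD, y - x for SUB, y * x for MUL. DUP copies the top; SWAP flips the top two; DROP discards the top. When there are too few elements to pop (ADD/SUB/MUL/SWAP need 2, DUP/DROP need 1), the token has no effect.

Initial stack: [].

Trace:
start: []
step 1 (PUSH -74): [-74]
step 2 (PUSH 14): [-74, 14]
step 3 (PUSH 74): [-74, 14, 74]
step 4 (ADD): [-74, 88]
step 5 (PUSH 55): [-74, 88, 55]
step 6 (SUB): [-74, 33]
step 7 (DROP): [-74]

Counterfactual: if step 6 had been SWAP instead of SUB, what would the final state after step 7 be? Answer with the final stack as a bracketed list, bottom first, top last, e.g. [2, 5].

[-74, 55]

(re-executing from step 6 with the substitution; state before step 6: [-74, 88, 55])
step 6 (SWAP): [-74, 55, 88]
step 7 (DROP): [-74, 55]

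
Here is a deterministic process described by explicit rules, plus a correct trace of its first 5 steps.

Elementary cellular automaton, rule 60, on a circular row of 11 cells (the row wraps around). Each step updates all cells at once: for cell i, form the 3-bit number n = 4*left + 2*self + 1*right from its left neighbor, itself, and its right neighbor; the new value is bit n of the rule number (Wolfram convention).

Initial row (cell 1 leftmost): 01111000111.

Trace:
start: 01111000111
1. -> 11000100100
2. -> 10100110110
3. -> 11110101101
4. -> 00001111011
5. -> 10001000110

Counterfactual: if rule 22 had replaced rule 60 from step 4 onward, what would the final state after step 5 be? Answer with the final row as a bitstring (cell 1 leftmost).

00001110000

(re-executing steps 4..5 under rule 22; state before step 4: 11110101101)
4. -> 00000100000
5. -> 00001110000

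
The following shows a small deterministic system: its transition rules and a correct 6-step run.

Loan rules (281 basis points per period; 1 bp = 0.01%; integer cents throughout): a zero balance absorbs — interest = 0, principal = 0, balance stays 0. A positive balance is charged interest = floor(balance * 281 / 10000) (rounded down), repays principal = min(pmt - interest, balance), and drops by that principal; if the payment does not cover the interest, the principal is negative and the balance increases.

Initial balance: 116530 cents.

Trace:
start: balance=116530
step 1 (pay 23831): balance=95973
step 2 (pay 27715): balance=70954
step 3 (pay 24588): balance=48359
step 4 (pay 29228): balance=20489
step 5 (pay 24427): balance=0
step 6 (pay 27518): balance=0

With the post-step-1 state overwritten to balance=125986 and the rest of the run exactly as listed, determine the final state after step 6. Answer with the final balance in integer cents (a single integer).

3499

state after step 1 := balance=125986
step 2 (pay 27715): balance=101811
step 3 (pay 24588): balance=80083
step 4 (pay 29228): balance=53105
step 5 (pay 24427): balance=30170
step 6 (pay 27518): balance=3499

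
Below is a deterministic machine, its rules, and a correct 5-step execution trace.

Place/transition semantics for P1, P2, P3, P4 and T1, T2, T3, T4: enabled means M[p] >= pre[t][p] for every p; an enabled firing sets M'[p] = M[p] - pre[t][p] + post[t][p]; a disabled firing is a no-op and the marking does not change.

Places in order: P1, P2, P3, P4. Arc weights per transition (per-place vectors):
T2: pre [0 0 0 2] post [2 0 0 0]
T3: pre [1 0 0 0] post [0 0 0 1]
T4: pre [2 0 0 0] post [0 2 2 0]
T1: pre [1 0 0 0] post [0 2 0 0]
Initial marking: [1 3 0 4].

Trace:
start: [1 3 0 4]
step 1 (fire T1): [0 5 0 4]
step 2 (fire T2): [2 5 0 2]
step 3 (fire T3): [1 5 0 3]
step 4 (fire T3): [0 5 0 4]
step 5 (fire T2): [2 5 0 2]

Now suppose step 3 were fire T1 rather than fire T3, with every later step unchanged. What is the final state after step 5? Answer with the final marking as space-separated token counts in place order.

(re-executing from step 3 with the substitution; state before step 3: [2 5 0 2])
step 3 (fire T1): [1 7 0 2]
step 4 (fire T3): [0 7 0 3]
step 5 (fire T2): [2 7 0 1]

2 7 0 1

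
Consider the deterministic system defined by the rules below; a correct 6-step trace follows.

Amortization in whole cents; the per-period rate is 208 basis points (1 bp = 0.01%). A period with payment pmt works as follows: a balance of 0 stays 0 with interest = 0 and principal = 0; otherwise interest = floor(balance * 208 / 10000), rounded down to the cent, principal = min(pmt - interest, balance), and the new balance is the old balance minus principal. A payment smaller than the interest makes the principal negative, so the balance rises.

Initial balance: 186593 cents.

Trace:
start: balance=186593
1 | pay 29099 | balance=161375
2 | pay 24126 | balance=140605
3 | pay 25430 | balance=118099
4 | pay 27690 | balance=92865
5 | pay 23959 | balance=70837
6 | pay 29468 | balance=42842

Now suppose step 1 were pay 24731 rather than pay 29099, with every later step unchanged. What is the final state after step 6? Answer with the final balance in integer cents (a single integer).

(re-executing from step 1 with the substitution; state before step 1: balance=186593)
1 | pay 24731 | balance=165743
2 | pay 24126 | balance=145064
3 | pay 25430 | balance=122651
4 | pay 27690 | balance=97512
5 | pay 23959 | balance=75581
6 | pay 29468 | balance=47685

47685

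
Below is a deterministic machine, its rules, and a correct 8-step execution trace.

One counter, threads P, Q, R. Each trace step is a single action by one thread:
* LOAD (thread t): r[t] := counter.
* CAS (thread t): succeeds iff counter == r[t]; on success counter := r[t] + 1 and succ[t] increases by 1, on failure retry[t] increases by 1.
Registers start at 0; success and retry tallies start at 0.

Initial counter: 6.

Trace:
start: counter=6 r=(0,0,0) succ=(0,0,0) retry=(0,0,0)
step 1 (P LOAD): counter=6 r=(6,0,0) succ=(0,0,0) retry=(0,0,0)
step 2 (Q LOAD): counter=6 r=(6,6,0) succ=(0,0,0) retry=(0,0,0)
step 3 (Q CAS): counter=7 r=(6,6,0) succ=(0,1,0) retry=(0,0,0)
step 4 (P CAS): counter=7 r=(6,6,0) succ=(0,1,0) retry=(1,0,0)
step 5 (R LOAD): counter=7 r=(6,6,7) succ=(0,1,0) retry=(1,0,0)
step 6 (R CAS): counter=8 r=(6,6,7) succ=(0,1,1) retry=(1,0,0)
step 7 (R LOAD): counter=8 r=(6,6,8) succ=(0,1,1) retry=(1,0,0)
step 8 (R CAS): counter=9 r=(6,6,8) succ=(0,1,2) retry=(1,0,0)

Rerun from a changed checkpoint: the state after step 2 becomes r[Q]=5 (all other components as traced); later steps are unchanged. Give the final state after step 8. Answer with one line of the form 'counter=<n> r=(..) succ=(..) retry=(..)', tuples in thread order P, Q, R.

counter=9 r=(6,5,8) succ=(1,0,2) retry=(0,1,0)

state after step 2 := counter=6 r=(6,5,0) succ=(0,0,0) retry=(0,0,0)
step 3 (Q CAS): counter=6 r=(6,5,0) succ=(0,0,0) retry=(0,1,0)
step 4 (P CAS): counter=7 r=(6,5,0) succ=(1,0,0) retry=(0,1,0)
step 5 (R LOAD): counter=7 r=(6,5,7) succ=(1,0,0) retry=(0,1,0)
step 6 (R CAS): counter=8 r=(6,5,7) succ=(1,0,1) retry=(0,1,0)
step 7 (R LOAD): counter=8 r=(6,5,8) succ=(1,0,1) retry=(0,1,0)
step 8 (R CAS): counter=9 r=(6,5,8) succ=(1,0,2) retry=(0,1,0)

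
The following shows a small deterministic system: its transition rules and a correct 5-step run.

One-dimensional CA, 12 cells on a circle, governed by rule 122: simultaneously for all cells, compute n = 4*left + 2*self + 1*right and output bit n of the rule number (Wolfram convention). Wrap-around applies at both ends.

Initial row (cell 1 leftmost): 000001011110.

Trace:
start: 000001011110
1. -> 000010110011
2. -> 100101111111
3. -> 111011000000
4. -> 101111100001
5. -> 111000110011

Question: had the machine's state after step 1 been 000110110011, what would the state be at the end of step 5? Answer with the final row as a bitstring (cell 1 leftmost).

state after step 1 := 000110110011
2. -> 101111111111
3. -> 111000000000
4. -> 101100000001
5. -> 111110000011

111110000011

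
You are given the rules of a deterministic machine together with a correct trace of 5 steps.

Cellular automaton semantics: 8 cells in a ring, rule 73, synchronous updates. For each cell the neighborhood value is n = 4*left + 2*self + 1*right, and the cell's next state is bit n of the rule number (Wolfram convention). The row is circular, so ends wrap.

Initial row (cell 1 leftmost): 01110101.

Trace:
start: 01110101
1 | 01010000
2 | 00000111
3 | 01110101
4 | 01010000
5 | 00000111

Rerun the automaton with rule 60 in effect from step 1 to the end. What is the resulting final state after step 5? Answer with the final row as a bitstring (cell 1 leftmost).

(re-executing steps 1..5 under rule 60; state before step 1: 01110101)
1 | 11001111
2 | 00101000
3 | 00111100
4 | 00100010
5 | 00110011

00110011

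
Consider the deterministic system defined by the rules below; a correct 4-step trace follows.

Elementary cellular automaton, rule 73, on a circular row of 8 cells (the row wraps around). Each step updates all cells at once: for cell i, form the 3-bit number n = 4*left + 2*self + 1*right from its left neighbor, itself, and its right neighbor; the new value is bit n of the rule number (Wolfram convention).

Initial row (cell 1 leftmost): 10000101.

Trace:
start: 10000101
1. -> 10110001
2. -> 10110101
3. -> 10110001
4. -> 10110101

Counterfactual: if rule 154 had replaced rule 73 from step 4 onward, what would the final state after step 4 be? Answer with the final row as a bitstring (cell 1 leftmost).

00101011

(re-executing step 4 under rule 154; state before step 4: 10110001)
4. -> 00101011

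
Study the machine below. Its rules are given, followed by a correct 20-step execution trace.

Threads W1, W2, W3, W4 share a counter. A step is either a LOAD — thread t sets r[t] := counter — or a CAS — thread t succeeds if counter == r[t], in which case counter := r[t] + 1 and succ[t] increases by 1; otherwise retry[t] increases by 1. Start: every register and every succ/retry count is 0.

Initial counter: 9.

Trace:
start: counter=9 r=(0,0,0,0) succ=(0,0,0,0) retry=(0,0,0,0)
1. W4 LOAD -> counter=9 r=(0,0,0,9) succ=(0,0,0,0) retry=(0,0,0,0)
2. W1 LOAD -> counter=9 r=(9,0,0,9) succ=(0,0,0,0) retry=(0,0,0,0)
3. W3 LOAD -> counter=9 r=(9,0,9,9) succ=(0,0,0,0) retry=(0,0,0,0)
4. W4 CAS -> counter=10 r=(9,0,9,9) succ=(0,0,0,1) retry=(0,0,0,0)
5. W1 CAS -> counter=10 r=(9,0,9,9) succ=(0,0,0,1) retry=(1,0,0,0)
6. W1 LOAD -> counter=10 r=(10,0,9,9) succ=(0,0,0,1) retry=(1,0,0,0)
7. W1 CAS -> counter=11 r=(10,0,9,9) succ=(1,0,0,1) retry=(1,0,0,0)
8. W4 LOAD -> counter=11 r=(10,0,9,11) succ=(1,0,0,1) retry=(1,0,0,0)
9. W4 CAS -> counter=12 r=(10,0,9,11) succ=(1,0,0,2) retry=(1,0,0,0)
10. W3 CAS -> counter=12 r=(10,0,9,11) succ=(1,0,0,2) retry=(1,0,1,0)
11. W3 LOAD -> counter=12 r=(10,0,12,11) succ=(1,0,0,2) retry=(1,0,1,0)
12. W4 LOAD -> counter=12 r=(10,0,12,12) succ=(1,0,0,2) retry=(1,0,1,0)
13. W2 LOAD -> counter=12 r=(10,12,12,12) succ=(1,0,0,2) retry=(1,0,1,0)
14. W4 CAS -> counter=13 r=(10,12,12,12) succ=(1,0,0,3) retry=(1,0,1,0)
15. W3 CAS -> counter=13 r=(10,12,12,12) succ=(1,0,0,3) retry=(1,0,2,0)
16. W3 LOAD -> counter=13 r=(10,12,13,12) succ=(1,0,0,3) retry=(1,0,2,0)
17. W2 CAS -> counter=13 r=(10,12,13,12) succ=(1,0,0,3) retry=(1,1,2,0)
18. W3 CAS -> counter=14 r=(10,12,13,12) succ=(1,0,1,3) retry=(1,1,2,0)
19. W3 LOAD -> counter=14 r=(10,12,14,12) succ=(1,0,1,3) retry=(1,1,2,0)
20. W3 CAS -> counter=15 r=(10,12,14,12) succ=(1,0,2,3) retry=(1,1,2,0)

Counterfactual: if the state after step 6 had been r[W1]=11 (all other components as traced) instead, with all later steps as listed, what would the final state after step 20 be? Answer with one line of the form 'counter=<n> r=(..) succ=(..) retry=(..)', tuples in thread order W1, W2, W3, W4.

counter=14 r=(11,11,13,11) succ=(0,0,2,3) retry=(2,1,2,0)

state after step 6 := counter=10 r=(11,0,9,9) succ=(0,0,0,1) retry=(1,0,0,0)
7. W1 CAS -> counter=10 r=(11,0,9,9) succ=(0,0,0,1) retry=(2,0,0,0)
8. W4 LOAD -> counter=10 r=(11,0,9,10) succ=(0,0,0,1) retry=(2,0,0,0)
9. W4 CAS -> counter=11 r=(11,0,9,10) succ=(0,0,0,2) retry=(2,0,0,0)
10. W3 CAS -> counter=11 r=(11,0,9,10) succ=(0,0,0,2) retry=(2,0,1,0)
11. W3 LOAD -> counter=11 r=(11,0,11,10) succ=(0,0,0,2) retry=(2,0,1,0)
12. W4 LOAD -> counter=11 r=(11,0,11,11) succ=(0,0,0,2) retry=(2,0,1,0)
13. W2 LOAD -> counter=11 r=(11,11,11,11) succ=(0,0,0,2) retry=(2,0,1,0)
14. W4 CAS -> counter=12 r=(11,11,11,11) succ=(0,0,0,3) retry=(2,0,1,0)
15. W3 CAS -> counter=12 r=(11,11,11,11) succ=(0,0,0,3) retry=(2,0,2,0)
16. W3 LOAD -> counter=12 r=(11,11,12,11) succ=(0,0,0,3) retry=(2,0,2,0)
17. W2 CAS -> counter=12 r=(11,11,12,11) succ=(0,0,0,3) retry=(2,1,2,0)
18. W3 CAS -> counter=13 r=(11,11,12,11) succ=(0,0,1,3) retry=(2,1,2,0)
19. W3 LOAD -> counter=13 r=(11,11,13,11) succ=(0,0,1,3) retry=(2,1,2,0)
20. W3 CAS -> counter=14 r=(11,11,13,11) succ=(0,0,2,3) retry=(2,1,2,0)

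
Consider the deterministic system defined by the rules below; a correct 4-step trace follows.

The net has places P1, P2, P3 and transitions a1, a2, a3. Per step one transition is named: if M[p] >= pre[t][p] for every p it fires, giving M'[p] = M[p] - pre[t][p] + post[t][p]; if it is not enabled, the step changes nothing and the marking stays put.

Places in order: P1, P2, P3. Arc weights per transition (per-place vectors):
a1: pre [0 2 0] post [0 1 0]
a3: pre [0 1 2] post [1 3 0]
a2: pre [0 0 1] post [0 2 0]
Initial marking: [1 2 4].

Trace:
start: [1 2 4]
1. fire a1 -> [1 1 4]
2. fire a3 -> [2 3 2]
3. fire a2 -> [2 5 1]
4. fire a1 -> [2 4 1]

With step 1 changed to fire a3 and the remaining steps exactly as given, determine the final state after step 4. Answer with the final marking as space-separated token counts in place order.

(re-executing from step 1 with the substitution; state before step 1: [1 2 4])
1. fire a3 -> [2 4 2]
2. fire a3 -> [3 6 0]
3. fire a2 -> [3 6 0]
4. fire a1 -> [3 5 0]

3 5 0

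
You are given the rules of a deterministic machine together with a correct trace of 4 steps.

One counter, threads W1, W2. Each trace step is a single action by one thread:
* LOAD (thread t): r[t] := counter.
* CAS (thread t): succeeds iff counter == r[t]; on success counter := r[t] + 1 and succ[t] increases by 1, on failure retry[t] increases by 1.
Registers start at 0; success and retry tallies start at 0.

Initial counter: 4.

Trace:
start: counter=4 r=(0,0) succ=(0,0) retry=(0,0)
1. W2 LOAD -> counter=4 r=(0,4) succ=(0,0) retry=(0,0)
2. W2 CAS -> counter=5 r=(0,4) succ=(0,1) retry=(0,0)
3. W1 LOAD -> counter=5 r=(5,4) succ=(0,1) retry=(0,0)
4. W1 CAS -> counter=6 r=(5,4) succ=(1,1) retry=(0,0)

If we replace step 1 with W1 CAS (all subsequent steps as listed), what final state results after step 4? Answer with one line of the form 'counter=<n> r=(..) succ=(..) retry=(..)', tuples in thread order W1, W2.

counter=5 r=(4,0) succ=(1,0) retry=(1,1)

(re-executing from step 1 with the substitution; state before step 1: counter=4 r=(0,0) succ=(0,0) retry=(0,0))
1. W1 CAS -> counter=4 r=(0,0) succ=(0,0) retry=(1,0)
2. W2 CAS -> counter=4 r=(0,0) succ=(0,0) retry=(1,1)
3. W1 LOAD -> counter=4 r=(4,0) succ=(0,0) retry=(1,1)
4. W1 CAS -> counter=5 r=(4,0) succ=(1,0) retry=(1,1)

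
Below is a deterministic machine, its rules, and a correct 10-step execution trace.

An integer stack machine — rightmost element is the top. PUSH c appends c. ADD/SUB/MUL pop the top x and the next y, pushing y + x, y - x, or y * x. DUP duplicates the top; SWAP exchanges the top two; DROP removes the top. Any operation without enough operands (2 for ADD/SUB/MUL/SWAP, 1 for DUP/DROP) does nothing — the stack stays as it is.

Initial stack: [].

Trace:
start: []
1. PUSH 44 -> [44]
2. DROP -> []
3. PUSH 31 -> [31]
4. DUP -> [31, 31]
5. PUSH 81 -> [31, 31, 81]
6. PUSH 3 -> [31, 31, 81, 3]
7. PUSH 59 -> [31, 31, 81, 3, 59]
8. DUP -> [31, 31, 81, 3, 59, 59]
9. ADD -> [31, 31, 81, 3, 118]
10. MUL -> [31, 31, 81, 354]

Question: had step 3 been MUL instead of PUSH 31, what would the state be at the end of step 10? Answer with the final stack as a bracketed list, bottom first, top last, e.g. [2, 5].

[81, 354]

(re-executing from step 3 with the substitution; state before step 3: [])
3. MUL -> []
4. DUP -> []
5. PUSH 81 -> [81]
6. PUSH 3 -> [81, 3]
7. PUSH 59 -> [81, 3, 59]
8. DUP -> [81, 3, 59, 59]
9. ADD -> [81, 3, 118]
10. MUL -> [81, 354]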